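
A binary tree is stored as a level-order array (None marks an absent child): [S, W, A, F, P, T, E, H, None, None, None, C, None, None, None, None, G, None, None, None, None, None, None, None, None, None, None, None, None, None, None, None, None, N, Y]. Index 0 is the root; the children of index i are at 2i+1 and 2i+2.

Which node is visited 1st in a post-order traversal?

Post-order visits the left subtree, then the right subtree, then the node.
At S: go left to W.
  At W: go left to F.
    At F: go left to H.
      At H: no left child.
      At H: go right to G.
        At G: go left to N.
          N is a leaf — visit N.
        At G: go right to Y.
          Y is a leaf — visit Y.
        Visit G.
      Visit H.
    At F: no right child.
    Visit F.
  At W: go right to P.
    P is a leaf — visit P.
  Visit W.
At S: go right to A.
  At A: go left to T.
    At T: go left to C.
      C is a leaf — visit C.
    At T: no right child.
    Visit T.
  At A: go right to E.
    E is a leaf — visit E.
  Visit A.
Visit S.
Full post-order sequence: N, Y, G, H, F, P, W, C, T, E, A, S.

N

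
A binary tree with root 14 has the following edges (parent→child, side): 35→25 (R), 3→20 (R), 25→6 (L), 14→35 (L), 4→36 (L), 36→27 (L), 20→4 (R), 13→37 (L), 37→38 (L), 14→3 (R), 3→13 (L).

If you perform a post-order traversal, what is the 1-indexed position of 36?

Post-order visits the left subtree, then the right subtree, then the node.
At 14: go left to 35.
  At 35: no left child.
  At 35: go right to 25.
    At 25: go left to 6.
      6 is a leaf — visit 6.
    At 25: no right child.
    Visit 25.
  Visit 35.
At 14: go right to 3.
  At 3: go left to 13.
    At 13: go left to 37.
      At 37: go left to 38.
        38 is a leaf — visit 38.
      At 37: no right child.
      Visit 37.
    At 13: no right child.
    Visit 13.
  At 3: go right to 20.
    At 20: no left child.
    At 20: go right to 4.
      At 4: go left to 36.
        At 36: go left to 27.
          27 is a leaf — visit 27.
        At 36: no right child.
        Visit 36.
      At 4: no right child.
      Visit 4.
    Visit 20.
  Visit 3.
Visit 14.
Full post-order sequence: 6, 25, 35, 38, 37, 13, 27, 36, 4, 20, 3, 14.

8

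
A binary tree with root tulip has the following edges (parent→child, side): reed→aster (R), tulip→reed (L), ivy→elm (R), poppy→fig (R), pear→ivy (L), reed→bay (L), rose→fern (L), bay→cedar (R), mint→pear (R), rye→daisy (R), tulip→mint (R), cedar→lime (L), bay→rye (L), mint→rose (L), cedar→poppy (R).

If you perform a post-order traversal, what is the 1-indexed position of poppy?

Post-order visits the left subtree, then the right subtree, then the node.
At tulip: go left to reed.
  At reed: go left to bay.
    At bay: go left to rye.
      At rye: no left child.
      At rye: go right to daisy.
        daisy is a leaf — visit daisy.
      Visit rye.
    At bay: go right to cedar.
      At cedar: go left to lime.
        lime is a leaf — visit lime.
      At cedar: go right to poppy.
        At poppy: no left child.
        At poppy: go right to fig.
          fig is a leaf — visit fig.
        Visit poppy.
      Visit cedar.
    Visit bay.
  At reed: go right to aster.
    aster is a leaf — visit aster.
  Visit reed.
At tulip: go right to mint.
  At mint: go left to rose.
    At rose: go left to fern.
      fern is a leaf — visit fern.
    At rose: no right child.
    Visit rose.
  At mint: go right to pear.
    At pear: go left to ivy.
      At ivy: no left child.
      At ivy: go right to elm.
        elm is a leaf — visit elm.
      Visit ivy.
    At pear: no right child.
    Visit pear.
  Visit mint.
Visit tulip.
Full post-order sequence: daisy, rye, lime, fig, poppy, cedar, bay, aster, reed, fern, rose, elm, ivy, pear, mint, tulip.

5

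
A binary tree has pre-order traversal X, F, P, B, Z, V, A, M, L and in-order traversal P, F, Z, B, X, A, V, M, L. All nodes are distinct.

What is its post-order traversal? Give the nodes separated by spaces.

The first element of pre-order is the root; it splits in-order into left and right subtrees.
Root X: left subtree has 4 nodes {P, F, Z, B}, right has 4 {A, V, M, L}.
  Root F: left subtree has 1 node {P}, right has 2 {Z, B}.
    Root B: left subtree has 1 node {Z}, right has 0 { }.
  Root V: left subtree has 1 node {A}, right has 2 {M, L}.
    Root M: left subtree has 0 nodes { }, right has 1 {L}.

P Z B F A L M V X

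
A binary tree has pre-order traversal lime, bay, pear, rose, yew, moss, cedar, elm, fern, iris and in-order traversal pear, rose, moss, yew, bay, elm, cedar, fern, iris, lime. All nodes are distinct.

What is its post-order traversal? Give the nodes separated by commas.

moss, yew, rose, pear, elm, iris, fern, cedar, bay, lime

The first element of pre-order is the root; it splits in-order into left and right subtrees.
Root lime: left subtree has 9 nodes {pear, rose, moss, yew, bay, elm, cedar, fern, iris}, right has 0 { }.
  Root bay: left subtree has 4 nodes {pear, rose, moss, yew}, right has 4 {elm, cedar, fern, iris}.
    Root pear: left subtree has 0 nodes { }, right has 3 {rose, moss, yew}.
      Root rose: left subtree has 0 nodes { }, right has 2 {moss, yew}.
        Root yew: left subtree has 1 node {moss}, right has 0 { }.
    Root cedar: left subtree has 1 node {elm}, right has 2 {fern, iris}.
      Root fern: left subtree has 0 nodes { }, right has 1 {iris}.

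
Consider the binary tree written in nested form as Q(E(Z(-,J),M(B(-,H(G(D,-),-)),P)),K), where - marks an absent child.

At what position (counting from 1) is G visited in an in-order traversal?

6

In-order visits the left subtree, then the node, then the right subtree.
At Q: go left to E.
  At E: go left to Z.
    At Z: no left child.
    Visit Z.
    At Z: go right to J.
      J is a leaf — visit J.
  Visit E.
  At E: go right to M.
    At M: go left to B.
      At B: no left child.
      Visit B.
      At B: go right to H.
        At H: go left to G.
          At G: go left to D.
            D is a leaf — visit D.
          Visit G.
          At G: no right child.
        Visit H.
        At H: no right child.
    Visit M.
    At M: go right to P.
      P is a leaf — visit P.
Visit Q.
At Q: go right to K.
  K is a leaf — visit K.
Full in-order sequence: Z, J, E, B, D, G, H, M, P, Q, K.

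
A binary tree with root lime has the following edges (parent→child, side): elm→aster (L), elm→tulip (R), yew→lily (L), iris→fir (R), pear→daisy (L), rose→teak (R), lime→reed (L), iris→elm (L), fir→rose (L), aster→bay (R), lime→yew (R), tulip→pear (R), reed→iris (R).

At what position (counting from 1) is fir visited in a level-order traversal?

Level-order visits nodes level by level from the root, left to right within each level.
Level 0: lime
Level 1: reed, yew
Level 2: iris, lily
Level 3: elm, fir
Level 4: aster, tulip, rose
Level 5: bay, pear, teak
Level 6: daisy
Full level-order sequence: lime, reed, yew, iris, lily, elm, fir, aster, tulip, rose, bay, pear, teak, daisy.

7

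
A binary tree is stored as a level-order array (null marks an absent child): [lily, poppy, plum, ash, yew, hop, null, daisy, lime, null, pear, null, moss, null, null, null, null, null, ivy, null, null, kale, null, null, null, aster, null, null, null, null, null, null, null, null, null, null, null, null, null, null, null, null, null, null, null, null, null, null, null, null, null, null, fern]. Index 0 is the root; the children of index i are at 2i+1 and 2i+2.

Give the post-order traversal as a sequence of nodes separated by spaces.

Post-order visits the left subtree, then the right subtree, then the node.
At lily: go left to poppy.
  At poppy: go left to ash.
    At ash: go left to daisy.
      daisy is a leaf — visit daisy.
    At ash: go right to lime.
      At lime: no left child.
      At lime: go right to ivy.
        ivy is a leaf — visit ivy.
      Visit lime.
    Visit ash.
  At poppy: go right to yew.
    At yew: no left child.
    At yew: go right to pear.
      At pear: go left to kale.
        kale is a leaf — visit kale.
      At pear: no right child.
      Visit pear.
    Visit yew.
  Visit poppy.
At lily: go right to plum.
  At plum: go left to hop.
    At hop: no left child.
    At hop: go right to moss.
      At moss: go left to aster.
        At aster: no left child.
        At aster: go right to fern.
          fern is a leaf — visit fern.
        Visit aster.
      At moss: no right child.
      Visit moss.
    Visit hop.
  At plum: no right child.
  Visit plum.
Visit lily.

daisy ivy lime ash kale pear yew poppy fern aster moss hop plum lily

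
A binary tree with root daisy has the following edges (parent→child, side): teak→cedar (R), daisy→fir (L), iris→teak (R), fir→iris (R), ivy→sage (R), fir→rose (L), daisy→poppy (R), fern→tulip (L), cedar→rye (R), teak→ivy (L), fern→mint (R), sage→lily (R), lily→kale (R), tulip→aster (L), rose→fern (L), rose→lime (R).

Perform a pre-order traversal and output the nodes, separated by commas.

daisy, fir, rose, fern, tulip, aster, mint, lime, iris, teak, ivy, sage, lily, kale, cedar, rye, poppy

Pre-order visits the node, then its left subtree, then its right subtree.
Visit daisy.
At daisy: go left to fir.
  Visit fir.
  At fir: go left to rose.
    Visit rose.
    At rose: go left to fern.
      Visit fern.
      At fern: go left to tulip.
        Visit tulip.
        At tulip: go left to aster.
          aster is a leaf — visit aster.
        At tulip: no right child.
      At fern: go right to mint.
        mint is a leaf — visit mint.
    At rose: go right to lime.
      lime is a leaf — visit lime.
  At fir: go right to iris.
    Visit iris.
    At iris: no left child.
    At iris: go right to teak.
      Visit teak.
      At teak: go left to ivy.
        Visit ivy.
        At ivy: no left child.
        At ivy: go right to sage.
          Visit sage.
          At sage: no left child.
          At sage: go right to lily.
            Visit lily.
            At lily: no left child.
            At lily: go right to kale.
              kale is a leaf — visit kale.
      At teak: go right to cedar.
        Visit cedar.
        At cedar: no left child.
        At cedar: go right to rye.
          rye is a leaf — visit rye.
At daisy: go right to poppy.
  poppy is a leaf — visit poppy.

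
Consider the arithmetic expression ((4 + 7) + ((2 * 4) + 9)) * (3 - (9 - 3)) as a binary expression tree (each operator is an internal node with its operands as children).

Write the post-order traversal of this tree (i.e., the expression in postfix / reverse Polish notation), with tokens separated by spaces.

Post-order on an expression tree gives postfix notation: for each operator, emit left operand, right operand, then the operator.

4 7 + 2 4 * 9 + + 3 9 3 - - *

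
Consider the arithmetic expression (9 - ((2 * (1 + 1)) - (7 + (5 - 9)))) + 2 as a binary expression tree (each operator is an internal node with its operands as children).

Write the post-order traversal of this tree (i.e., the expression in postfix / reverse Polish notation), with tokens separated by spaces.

Post-order on an expression tree gives postfix notation: for each operator, emit left operand, right operand, then the operator.

9 2 1 1 + * 7 5 9 - + - - 2 +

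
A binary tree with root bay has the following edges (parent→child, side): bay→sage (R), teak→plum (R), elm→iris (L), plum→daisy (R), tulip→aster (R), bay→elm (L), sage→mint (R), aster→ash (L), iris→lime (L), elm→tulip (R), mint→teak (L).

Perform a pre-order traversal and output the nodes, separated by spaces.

Pre-order visits the node, then its left subtree, then its right subtree.
Visit bay.
At bay: go left to elm.
  Visit elm.
  At elm: go left to iris.
    Visit iris.
    At iris: go left to lime.
      lime is a leaf — visit lime.
    At iris: no right child.
  At elm: go right to tulip.
    Visit tulip.
    At tulip: no left child.
    At tulip: go right to aster.
      Visit aster.
      At aster: go left to ash.
        ash is a leaf — visit ash.
      At aster: no right child.
At bay: go right to sage.
  Visit sage.
  At sage: no left child.
  At sage: go right to mint.
    Visit mint.
    At mint: go left to teak.
      Visit teak.
      At teak: no left child.
      At teak: go right to plum.
        Visit plum.
        At plum: no left child.
        At plum: go right to daisy.
          daisy is a leaf — visit daisy.
    At mint: no right child.

bay elm iris lime tulip aster ash sage mint teak plum daisy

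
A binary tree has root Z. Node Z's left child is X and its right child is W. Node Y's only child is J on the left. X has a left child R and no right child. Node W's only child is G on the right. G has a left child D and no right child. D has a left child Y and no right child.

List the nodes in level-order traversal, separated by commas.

Level-order visits nodes level by level from the root, left to right within each level.
Level 0: Z
Level 1: X, W
Level 2: R, G
Level 3: D
Level 4: Y
Level 5: J

Z, X, W, R, G, D, Y, J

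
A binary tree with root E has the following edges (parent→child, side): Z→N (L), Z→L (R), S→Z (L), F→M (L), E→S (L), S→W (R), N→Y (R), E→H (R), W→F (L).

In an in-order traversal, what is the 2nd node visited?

In-order visits the left subtree, then the node, then the right subtree.
At E: go left to S.
  At S: go left to Z.
    At Z: go left to N.
      At N: no left child.
      Visit N.
      At N: go right to Y.
        Y is a leaf — visit Y.
    Visit Z.
    At Z: go right to L.
      L is a leaf — visit L.
  Visit S.
  At S: go right to W.
    At W: go left to F.
      At F: go left to M.
        M is a leaf — visit M.
      Visit F.
      At F: no right child.
    Visit W.
    At W: no right child.
Visit E.
At E: go right to H.
  H is a leaf — visit H.
Full in-order sequence: N, Y, Z, L, S, M, F, W, E, H.

Y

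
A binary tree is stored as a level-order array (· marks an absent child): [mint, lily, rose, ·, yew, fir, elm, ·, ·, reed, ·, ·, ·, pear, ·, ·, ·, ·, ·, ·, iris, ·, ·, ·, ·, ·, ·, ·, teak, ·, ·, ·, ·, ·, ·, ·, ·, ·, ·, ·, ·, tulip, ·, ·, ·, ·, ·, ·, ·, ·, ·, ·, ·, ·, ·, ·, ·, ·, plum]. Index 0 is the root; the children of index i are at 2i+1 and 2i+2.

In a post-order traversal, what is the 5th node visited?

lily

Post-order visits the left subtree, then the right subtree, then the node.
At mint: go left to lily.
  At lily: no left child.
  At lily: go right to yew.
    At yew: go left to reed.
      At reed: no left child.
      At reed: go right to iris.
        At iris: go left to tulip.
          tulip is a leaf — visit tulip.
        At iris: no right child.
        Visit iris.
      Visit reed.
    At yew: no right child.
    Visit yew.
  Visit lily.
At mint: go right to rose.
  At rose: go left to fir.
    fir is a leaf — visit fir.
  At rose: go right to elm.
    At elm: go left to pear.
      At pear: no left child.
      At pear: go right to teak.
        At teak: no left child.
        At teak: go right to plum.
          plum is a leaf — visit plum.
        Visit teak.
      Visit pear.
    At elm: no right child.
    Visit elm.
  Visit rose.
Visit mint.
Full post-order sequence: tulip, iris, reed, yew, lily, fir, plum, teak, pear, elm, rose, mint.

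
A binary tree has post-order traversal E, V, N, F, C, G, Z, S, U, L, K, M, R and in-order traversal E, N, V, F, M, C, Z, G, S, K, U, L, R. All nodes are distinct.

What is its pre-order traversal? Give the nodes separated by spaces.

The last element of post-order is the root; it splits in-order into left and right subtrees.
Root R: left subtree has 12 nodes {E, N, V, F, M, C, Z, G, S, K, U, L}, right has 0 { }.
  Root M: left subtree has 4 nodes {E, N, V, F}, right has 7 {C, Z, G, S, K, U, L}.
    Root F: left subtree has 3 nodes {E, N, V}, right has 0 { }.
      Root N: left subtree has 1 node {E}, right has 1 {V}.
    Root K: left subtree has 4 nodes {C, Z, G, S}, right has 2 {U, L}.
      Root S: left subtree has 3 nodes {C, Z, G}, right has 0 { }.
        Root Z: left subtree has 1 node {C}, right has 1 {G}.
      Root L: left subtree has 1 node {U}, right has 0 { }.

R M F N E V K S Z C G L U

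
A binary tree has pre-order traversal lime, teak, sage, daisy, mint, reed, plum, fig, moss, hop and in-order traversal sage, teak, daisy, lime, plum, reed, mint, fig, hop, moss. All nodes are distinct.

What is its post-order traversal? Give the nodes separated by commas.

sage, daisy, teak, plum, reed, hop, moss, fig, mint, lime

The first element of pre-order is the root; it splits in-order into left and right subtrees.
Root lime: left subtree has 3 nodes {sage, teak, daisy}, right has 6 {plum, reed, mint, fig, hop, moss}.
  Root teak: left subtree has 1 node {sage}, right has 1 {daisy}.
  Root mint: left subtree has 2 nodes {plum, reed}, right has 3 {fig, hop, moss}.
    Root reed: left subtree has 1 node {plum}, right has 0 { }.
    Root fig: left subtree has 0 nodes { }, right has 2 {hop, moss}.
      Root moss: left subtree has 1 node {hop}, right has 0 { }.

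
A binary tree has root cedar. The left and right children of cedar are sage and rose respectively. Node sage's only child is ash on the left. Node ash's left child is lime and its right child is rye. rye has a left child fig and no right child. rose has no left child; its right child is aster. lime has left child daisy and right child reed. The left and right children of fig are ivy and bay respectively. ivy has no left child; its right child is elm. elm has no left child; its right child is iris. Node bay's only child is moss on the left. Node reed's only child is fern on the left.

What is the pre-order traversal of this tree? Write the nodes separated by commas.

Pre-order visits the node, then its left subtree, then its right subtree.
Visit cedar.
At cedar: go left to sage.
  Visit sage.
  At sage: go left to ash.
    Visit ash.
    At ash: go left to lime.
      Visit lime.
      At lime: go left to daisy.
        daisy is a leaf — visit daisy.
      At lime: go right to reed.
        Visit reed.
        At reed: go left to fern.
          fern is a leaf — visit fern.
        At reed: no right child.
    At ash: go right to rye.
      Visit rye.
      At rye: go left to fig.
        Visit fig.
        At fig: go left to ivy.
          Visit ivy.
          At ivy: no left child.
          At ivy: go right to elm.
            Visit elm.
            At elm: no left child.
            At elm: go right to iris.
              iris is a leaf — visit iris.
        At fig: go right to bay.
          Visit bay.
          At bay: go left to moss.
            moss is a leaf — visit moss.
          At bay: no right child.
      At rye: no right child.
  At sage: no right child.
At cedar: go right to rose.
  Visit rose.
  At rose: no left child.
  At rose: go right to aster.
    aster is a leaf — visit aster.

cedar, sage, ash, lime, daisy, reed, fern, rye, fig, ivy, elm, iris, bay, moss, rose, aster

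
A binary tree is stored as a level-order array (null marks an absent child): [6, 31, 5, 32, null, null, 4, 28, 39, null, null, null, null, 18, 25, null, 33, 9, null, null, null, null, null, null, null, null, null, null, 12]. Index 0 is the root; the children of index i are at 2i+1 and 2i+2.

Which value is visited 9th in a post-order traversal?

Post-order visits the left subtree, then the right subtree, then the node.
At 6: go left to 31.
  At 31: go left to 32.
    At 32: go left to 28.
      At 28: no left child.
      At 28: go right to 33.
        33 is a leaf — visit 33.
      Visit 28.
    At 32: go right to 39.
      At 39: go left to 9.
        9 is a leaf — visit 9.
      At 39: no right child.
      Visit 39.
    Visit 32.
  At 31: no right child.
  Visit 31.
At 6: go right to 5.
  At 5: no left child.
  At 5: go right to 4.
    At 4: go left to 18.
      At 18: no left child.
      At 18: go right to 12.
        12 is a leaf — visit 12.
      Visit 18.
    At 4: go right to 25.
      25 is a leaf — visit 25.
    Visit 4.
  Visit 5.
Visit 6.
Full post-order sequence: 33, 28, 9, 39, 32, 31, 12, 18, 25, 4, 5, 6.

25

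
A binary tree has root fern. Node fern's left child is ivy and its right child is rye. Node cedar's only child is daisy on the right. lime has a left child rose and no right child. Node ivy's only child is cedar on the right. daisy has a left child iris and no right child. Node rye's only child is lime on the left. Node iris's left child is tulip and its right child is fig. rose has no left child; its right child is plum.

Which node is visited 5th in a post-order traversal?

Post-order visits the left subtree, then the right subtree, then the node.
At fern: go left to ivy.
  At ivy: no left child.
  At ivy: go right to cedar.
    At cedar: no left child.
    At cedar: go right to daisy.
      At daisy: go left to iris.
        At iris: go left to tulip.
          tulip is a leaf — visit tulip.
        At iris: go right to fig.
          fig is a leaf — visit fig.
        Visit iris.
      At daisy: no right child.
      Visit daisy.
    Visit cedar.
  Visit ivy.
At fern: go right to rye.
  At rye: go left to lime.
    At lime: go left to rose.
      At rose: no left child.
      At rose: go right to plum.
        plum is a leaf — visit plum.
      Visit rose.
    At lime: no right child.
    Visit lime.
  At rye: no right child.
  Visit rye.
Visit fern.
Full post-order sequence: tulip, fig, iris, daisy, cedar, ivy, plum, rose, lime, rye, fern.

cedar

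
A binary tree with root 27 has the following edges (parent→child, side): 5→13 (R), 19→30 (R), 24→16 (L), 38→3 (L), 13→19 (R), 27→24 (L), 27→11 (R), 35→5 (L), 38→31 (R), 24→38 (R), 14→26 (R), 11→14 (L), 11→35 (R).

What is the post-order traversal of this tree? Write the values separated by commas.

Post-order visits the left subtree, then the right subtree, then the node.
At 27: go left to 24.
  At 24: go left to 16.
    16 is a leaf — visit 16.
  At 24: go right to 38.
    At 38: go left to 3.
      3 is a leaf — visit 3.
    At 38: go right to 31.
      31 is a leaf — visit 31.
    Visit 38.
  Visit 24.
At 27: go right to 11.
  At 11: go left to 14.
    At 14: no left child.
    At 14: go right to 26.
      26 is a leaf — visit 26.
    Visit 14.
  At 11: go right to 35.
    At 35: go left to 5.
      At 5: no left child.
      At 5: go right to 13.
        At 13: no left child.
        At 13: go right to 19.
          At 19: no left child.
          At 19: go right to 30.
            30 is a leaf — visit 30.
          Visit 19.
        Visit 13.
      Visit 5.
    At 35: no right child.
    Visit 35.
  Visit 11.
Visit 27.

16, 3, 31, 38, 24, 26, 14, 30, 19, 13, 5, 35, 11, 27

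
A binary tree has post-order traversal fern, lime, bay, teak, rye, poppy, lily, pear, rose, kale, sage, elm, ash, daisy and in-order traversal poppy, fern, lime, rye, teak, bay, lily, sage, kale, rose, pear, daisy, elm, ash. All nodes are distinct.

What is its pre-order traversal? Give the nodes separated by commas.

daisy, sage, lily, poppy, rye, lime, fern, teak, bay, kale, rose, pear, ash, elm

The last element of post-order is the root; it splits in-order into left and right subtrees.
Root daisy: left subtree has 11 nodes {poppy, fern, lime, rye, teak, bay, lily, sage, kale, rose, pear}, right has 2 {elm, ash}.
  Root sage: left subtree has 7 nodes {poppy, fern, lime, rye, teak, bay, lily}, right has 3 {kale, rose, pear}.
    Root lily: left subtree has 6 nodes {poppy, fern, lime, rye, teak, bay}, right has 0 { }.
      Root poppy: left subtree has 0 nodes { }, right has 5 {fern, lime, rye, teak, bay}.
        Root rye: left subtree has 2 nodes {fern, lime}, right has 2 {teak, bay}.
          Root lime: left subtree has 1 node {fern}, right has 0 { }.
          Root teak: left subtree has 0 nodes { }, right has 1 {bay}.
    Root kale: left subtree has 0 nodes { }, right has 2 {rose, pear}.
      Root rose: left subtree has 0 nodes { }, right has 1 {pear}.
  Root ash: left subtree has 1 node {elm}, right has 0 { }.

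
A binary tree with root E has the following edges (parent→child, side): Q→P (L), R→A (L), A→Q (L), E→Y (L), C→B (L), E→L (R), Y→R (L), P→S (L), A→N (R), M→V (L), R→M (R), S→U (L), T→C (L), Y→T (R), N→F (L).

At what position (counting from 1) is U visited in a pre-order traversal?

8

Pre-order visits the node, then its left subtree, then its right subtree.
Visit E.
At E: go left to Y.
  Visit Y.
  At Y: go left to R.
    Visit R.
    At R: go left to A.
      Visit A.
      At A: go left to Q.
        Visit Q.
        At Q: go left to P.
          Visit P.
          At P: go left to S.
            Visit S.
            At S: go left to U.
              U is a leaf — visit U.
            At S: no right child.
          At P: no right child.
        At Q: no right child.
      At A: go right to N.
        Visit N.
        At N: go left to F.
          F is a leaf — visit F.
        At N: no right child.
    At R: go right to M.
      Visit M.
      At M: go left to V.
        V is a leaf — visit V.
      At M: no right child.
  At Y: go right to T.
    Visit T.
    At T: go left to C.
      Visit C.
      At C: go left to B.
        B is a leaf — visit B.
      At C: no right child.
    At T: no right child.
At E: go right to L.
  L is a leaf — visit L.
Full pre-order sequence: E, Y, R, A, Q, P, S, U, N, F, M, V, T, C, B, L.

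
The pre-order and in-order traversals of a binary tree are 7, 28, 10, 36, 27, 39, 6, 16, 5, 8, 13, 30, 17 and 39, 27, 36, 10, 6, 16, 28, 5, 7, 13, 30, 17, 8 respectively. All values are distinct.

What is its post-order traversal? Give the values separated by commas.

The first element of pre-order is the root; it splits in-order into left and right subtrees.
Root 7: left subtree has 8 nodes {39, 27, 36, 10, 6, 16, 28, 5}, right has 4 {13, 30, 17, 8}.
  Root 28: left subtree has 6 nodes {39, 27, 36, 10, 6, 16}, right has 1 {5}.
    Root 10: left subtree has 3 nodes {39, 27, 36}, right has 2 {6, 16}.
      Root 36: left subtree has 2 nodes {39, 27}, right has 0 { }.
        Root 27: left subtree has 1 node {39}, right has 0 { }.
      Root 6: left subtree has 0 nodes { }, right has 1 {16}.
  Root 8: left subtree has 3 nodes {13, 30, 17}, right has 0 { }.
    Root 13: left subtree has 0 nodes { }, right has 2 {30, 17}.
      Root 30: left subtree has 0 nodes { }, right has 1 {17}.

39, 27, 36, 16, 6, 10, 5, 28, 17, 30, 13, 8, 7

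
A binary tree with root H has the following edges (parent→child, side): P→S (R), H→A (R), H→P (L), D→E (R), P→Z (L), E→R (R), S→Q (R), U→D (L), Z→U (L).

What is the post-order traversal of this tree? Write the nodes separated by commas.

R, E, D, U, Z, Q, S, P, A, H

Post-order visits the left subtree, then the right subtree, then the node.
At H: go left to P.
  At P: go left to Z.
    At Z: go left to U.
      At U: go left to D.
        At D: no left child.
        At D: go right to E.
          At E: no left child.
          At E: go right to R.
            R is a leaf — visit R.
          Visit E.
        Visit D.
      At U: no right child.
      Visit U.
    At Z: no right child.
    Visit Z.
  At P: go right to S.
    At S: no left child.
    At S: go right to Q.
      Q is a leaf — visit Q.
    Visit S.
  Visit P.
At H: go right to A.
  A is a leaf — visit A.
Visit H.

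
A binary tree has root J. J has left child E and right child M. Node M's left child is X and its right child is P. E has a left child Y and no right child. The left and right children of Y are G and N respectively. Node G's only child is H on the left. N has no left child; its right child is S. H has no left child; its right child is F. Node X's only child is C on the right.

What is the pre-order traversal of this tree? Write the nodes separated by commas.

J, E, Y, G, H, F, N, S, M, X, C, P

Pre-order visits the node, then its left subtree, then its right subtree.
Visit J.
At J: go left to E.
  Visit E.
  At E: go left to Y.
    Visit Y.
    At Y: go left to G.
      Visit G.
      At G: go left to H.
        Visit H.
        At H: no left child.
        At H: go right to F.
          F is a leaf — visit F.
      At G: no right child.
    At Y: go right to N.
      Visit N.
      At N: no left child.
      At N: go right to S.
        S is a leaf — visit S.
  At E: no right child.
At J: go right to M.
  Visit M.
  At M: go left to X.
    Visit X.
    At X: no left child.
    At X: go right to C.
      C is a leaf — visit C.
  At M: go right to P.
    P is a leaf — visit P.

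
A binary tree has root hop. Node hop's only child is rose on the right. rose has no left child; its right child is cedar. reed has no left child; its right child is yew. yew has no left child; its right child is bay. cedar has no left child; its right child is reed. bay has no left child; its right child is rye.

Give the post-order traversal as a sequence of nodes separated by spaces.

Post-order visits the left subtree, then the right subtree, then the node.
At hop: no left child.
At hop: go right to rose.
  At rose: no left child.
  At rose: go right to cedar.
    At cedar: no left child.
    At cedar: go right to reed.
      At reed: no left child.
      At reed: go right to yew.
        At yew: no left child.
        At yew: go right to bay.
          At bay: no left child.
          At bay: go right to rye.
            rye is a leaf — visit rye.
          Visit bay.
        Visit yew.
      Visit reed.
    Visit cedar.
  Visit rose.
Visit hop.

rye bay yew reed cedar rose hop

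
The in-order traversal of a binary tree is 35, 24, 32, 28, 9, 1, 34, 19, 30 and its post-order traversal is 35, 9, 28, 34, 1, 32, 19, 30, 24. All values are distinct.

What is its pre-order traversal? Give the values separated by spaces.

The last element of post-order is the root; it splits in-order into left and right subtrees.
Root 24: left subtree has 1 node {35}, right has 7 {32, 28, 9, 1, 34, 19, 30}.
  Root 30: left subtree has 6 nodes {32, 28, 9, 1, 34, 19}, right has 0 { }.
    Root 19: left subtree has 5 nodes {32, 28, 9, 1, 34}, right has 0 { }.
      Root 32: left subtree has 0 nodes { }, right has 4 {28, 9, 1, 34}.
        Root 1: left subtree has 2 nodes {28, 9}, right has 1 {34}.
          Root 28: left subtree has 0 nodes { }, right has 1 {9}.

24 35 30 19 32 1 28 9 34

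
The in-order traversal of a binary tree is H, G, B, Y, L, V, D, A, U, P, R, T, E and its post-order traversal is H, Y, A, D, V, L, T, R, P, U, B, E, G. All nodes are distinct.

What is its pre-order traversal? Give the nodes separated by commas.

The last element of post-order is the root; it splits in-order into left and right subtrees.
Root G: left subtree has 1 node {H}, right has 11 {B, Y, L, V, D, A, U, P, R, T, E}.
  Root E: left subtree has 10 nodes {B, Y, L, V, D, A, U, P, R, T}, right has 0 { }.
    Root B: left subtree has 0 nodes { }, right has 9 {Y, L, V, D, A, U, P, R, T}.
      Root U: left subtree has 5 nodes {Y, L, V, D, A}, right has 3 {P, R, T}.
        Root L: left subtree has 1 node {Y}, right has 3 {V, D, A}.
          Root V: left subtree has 0 nodes { }, right has 2 {D, A}.
            Root D: left subtree has 0 nodes { }, right has 1 {A}.
        Root P: left subtree has 0 nodes { }, right has 2 {R, T}.
          Root R: left subtree has 0 nodes { }, right has 1 {T}.

G, H, E, B, U, L, Y, V, D, A, P, R, T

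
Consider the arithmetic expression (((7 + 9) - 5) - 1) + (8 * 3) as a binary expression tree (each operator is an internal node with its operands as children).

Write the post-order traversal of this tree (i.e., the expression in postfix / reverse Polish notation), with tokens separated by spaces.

7 9 + 5 - 1 - 8 3 * +

Post-order on an expression tree gives postfix notation: for each operator, emit left operand, right operand, then the operator.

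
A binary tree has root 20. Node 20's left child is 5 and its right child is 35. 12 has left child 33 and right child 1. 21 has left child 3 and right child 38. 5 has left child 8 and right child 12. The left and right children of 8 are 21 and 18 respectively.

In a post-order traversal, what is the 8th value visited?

12

Post-order visits the left subtree, then the right subtree, then the node.
At 20: go left to 5.
  At 5: go left to 8.
    At 8: go left to 21.
      At 21: go left to 3.
        3 is a leaf — visit 3.
      At 21: go right to 38.
        38 is a leaf — visit 38.
      Visit 21.
    At 8: go right to 18.
      18 is a leaf — visit 18.
    Visit 8.
  At 5: go right to 12.
    At 12: go left to 33.
      33 is a leaf — visit 33.
    At 12: go right to 1.
      1 is a leaf — visit 1.
    Visit 12.
  Visit 5.
At 20: go right to 35.
  35 is a leaf — visit 35.
Visit 20.
Full post-order sequence: 3, 38, 21, 18, 8, 33, 1, 12, 5, 35, 20.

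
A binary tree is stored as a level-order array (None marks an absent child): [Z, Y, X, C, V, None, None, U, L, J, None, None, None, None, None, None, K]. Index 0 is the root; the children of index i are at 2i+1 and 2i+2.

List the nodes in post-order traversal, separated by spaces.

K U L C J V Y X Z

Post-order visits the left subtree, then the right subtree, then the node.
At Z: go left to Y.
  At Y: go left to C.
    At C: go left to U.
      At U: no left child.
      At U: go right to K.
        K is a leaf — visit K.
      Visit U.
    At C: go right to L.
      L is a leaf — visit L.
    Visit C.
  At Y: go right to V.
    At V: go left to J.
      J is a leaf — visit J.
    At V: no right child.
    Visit V.
  Visit Y.
At Z: go right to X.
  X is a leaf — visit X.
Visit Z.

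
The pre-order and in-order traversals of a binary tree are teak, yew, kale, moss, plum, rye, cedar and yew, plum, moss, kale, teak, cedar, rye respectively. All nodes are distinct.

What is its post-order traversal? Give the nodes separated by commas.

The first element of pre-order is the root; it splits in-order into left and right subtrees.
Root teak: left subtree has 4 nodes {yew, plum, moss, kale}, right has 2 {cedar, rye}.
  Root yew: left subtree has 0 nodes { }, right has 3 {plum, moss, kale}.
    Root kale: left subtree has 2 nodes {plum, moss}, right has 0 { }.
      Root moss: left subtree has 1 node {plum}, right has 0 { }.
  Root rye: left subtree has 1 node {cedar}, right has 0 { }.

plum, moss, kale, yew, cedar, rye, teak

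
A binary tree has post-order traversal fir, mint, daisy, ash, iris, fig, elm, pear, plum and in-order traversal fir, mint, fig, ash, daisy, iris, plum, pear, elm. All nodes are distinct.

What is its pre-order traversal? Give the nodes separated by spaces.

The last element of post-order is the root; it splits in-order into left and right subtrees.
Root plum: left subtree has 6 nodes {fir, mint, fig, ash, daisy, iris}, right has 2 {pear, elm}.
  Root fig: left subtree has 2 nodes {fir, mint}, right has 3 {ash, daisy, iris}.
    Root mint: left subtree has 1 node {fir}, right has 0 { }.
    Root iris: left subtree has 2 nodes {ash, daisy}, right has 0 { }.
      Root ash: left subtree has 0 nodes { }, right has 1 {daisy}.
  Root pear: left subtree has 0 nodes { }, right has 1 {elm}.

plum fig mint fir iris ash daisy pear elm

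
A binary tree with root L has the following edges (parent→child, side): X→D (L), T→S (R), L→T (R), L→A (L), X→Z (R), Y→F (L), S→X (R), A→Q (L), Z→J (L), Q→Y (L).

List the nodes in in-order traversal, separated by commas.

In-order visits the left subtree, then the node, then the right subtree.
At L: go left to A.
  At A: go left to Q.
    At Q: go left to Y.
      At Y: go left to F.
        F is a leaf — visit F.
      Visit Y.
      At Y: no right child.
    Visit Q.
    At Q: no right child.
  Visit A.
  At A: no right child.
Visit L.
At L: go right to T.
  At T: no left child.
  Visit T.
  At T: go right to S.
    At S: no left child.
    Visit S.
    At S: go right to X.
      At X: go left to D.
        D is a leaf — visit D.
      Visit X.
      At X: go right to Z.
        At Z: go left to J.
          J is a leaf — visit J.
        Visit Z.
        At Z: no right child.

F, Y, Q, A, L, T, S, D, X, J, Z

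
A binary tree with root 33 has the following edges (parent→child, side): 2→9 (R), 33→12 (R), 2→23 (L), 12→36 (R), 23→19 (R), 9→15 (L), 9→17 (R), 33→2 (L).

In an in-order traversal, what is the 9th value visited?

36

In-order visits the left subtree, then the node, then the right subtree.
At 33: go left to 2.
  At 2: go left to 23.
    At 23: no left child.
    Visit 23.
    At 23: go right to 19.
      19 is a leaf — visit 19.
  Visit 2.
  At 2: go right to 9.
    At 9: go left to 15.
      15 is a leaf — visit 15.
    Visit 9.
    At 9: go right to 17.
      17 is a leaf — visit 17.
Visit 33.
At 33: go right to 12.
  At 12: no left child.
  Visit 12.
  At 12: go right to 36.
    36 is a leaf — visit 36.
Full in-order sequence: 23, 19, 2, 15, 9, 17, 33, 12, 36.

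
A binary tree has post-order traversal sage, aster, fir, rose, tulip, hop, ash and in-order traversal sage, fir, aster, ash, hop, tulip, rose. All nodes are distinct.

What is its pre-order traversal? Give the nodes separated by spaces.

ash fir sage aster hop tulip rose

The last element of post-order is the root; it splits in-order into left and right subtrees.
Root ash: left subtree has 3 nodes {sage, fir, aster}, right has 3 {hop, tulip, rose}.
  Root fir: left subtree has 1 node {sage}, right has 1 {aster}.
  Root hop: left subtree has 0 nodes { }, right has 2 {tulip, rose}.
    Root tulip: left subtree has 0 nodes { }, right has 1 {rose}.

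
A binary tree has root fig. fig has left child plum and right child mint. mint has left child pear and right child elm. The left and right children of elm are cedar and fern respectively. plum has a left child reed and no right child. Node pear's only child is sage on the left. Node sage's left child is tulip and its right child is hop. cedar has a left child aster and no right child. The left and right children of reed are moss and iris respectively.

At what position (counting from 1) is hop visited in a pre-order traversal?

10

Pre-order visits the node, then its left subtree, then its right subtree.
Visit fig.
At fig: go left to plum.
  Visit plum.
  At plum: go left to reed.
    Visit reed.
    At reed: go left to moss.
      moss is a leaf — visit moss.
    At reed: go right to iris.
      iris is a leaf — visit iris.
  At plum: no right child.
At fig: go right to mint.
  Visit mint.
  At mint: go left to pear.
    Visit pear.
    At pear: go left to sage.
      Visit sage.
      At sage: go left to tulip.
        tulip is a leaf — visit tulip.
      At sage: go right to hop.
        hop is a leaf — visit hop.
    At pear: no right child.
  At mint: go right to elm.
    Visit elm.
    At elm: go left to cedar.
      Visit cedar.
      At cedar: go left to aster.
        aster is a leaf — visit aster.
      At cedar: no right child.
    At elm: go right to fern.
      fern is a leaf — visit fern.
Full pre-order sequence: fig, plum, reed, moss, iris, mint, pear, sage, tulip, hop, elm, cedar, aster, fern.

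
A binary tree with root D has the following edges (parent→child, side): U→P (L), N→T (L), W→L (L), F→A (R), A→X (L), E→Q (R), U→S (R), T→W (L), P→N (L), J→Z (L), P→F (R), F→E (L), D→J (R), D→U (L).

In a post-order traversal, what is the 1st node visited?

Post-order visits the left subtree, then the right subtree, then the node.
At D: go left to U.
  At U: go left to P.
    At P: go left to N.
      At N: go left to T.
        At T: go left to W.
          At W: go left to L.
            L is a leaf — visit L.
          At W: no right child.
          Visit W.
        At T: no right child.
        Visit T.
      At N: no right child.
      Visit N.
    At P: go right to F.
      At F: go left to E.
        At E: no left child.
        At E: go right to Q.
          Q is a leaf — visit Q.
        Visit E.
      At F: go right to A.
        At A: go left to X.
          X is a leaf — visit X.
        At A: no right child.
        Visit A.
      Visit F.
    Visit P.
  At U: go right to S.
    S is a leaf — visit S.
  Visit U.
At D: go right to J.
  At J: go left to Z.
    Z is a leaf — visit Z.
  At J: no right child.
  Visit J.
Visit D.
Full post-order sequence: L, W, T, N, Q, E, X, A, F, P, S, U, Z, J, D.

L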